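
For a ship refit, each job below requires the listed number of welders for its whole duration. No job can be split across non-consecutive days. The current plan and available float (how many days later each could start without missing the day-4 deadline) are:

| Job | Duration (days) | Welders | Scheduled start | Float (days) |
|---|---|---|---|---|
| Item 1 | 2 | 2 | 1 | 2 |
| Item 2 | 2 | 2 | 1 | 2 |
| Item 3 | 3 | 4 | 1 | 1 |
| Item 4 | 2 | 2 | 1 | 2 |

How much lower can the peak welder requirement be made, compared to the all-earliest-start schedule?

2

Early-start peak: d1:10  d2:10  d3:4  d4:0 ⇒ 10.
Leveled (Item 1@1, Item 2@1, Item 3@1, Item 4@3): d1:8  d2:8  d3:6  d4:2 ⇒ 8.
Reduction 10 − 8 = 2.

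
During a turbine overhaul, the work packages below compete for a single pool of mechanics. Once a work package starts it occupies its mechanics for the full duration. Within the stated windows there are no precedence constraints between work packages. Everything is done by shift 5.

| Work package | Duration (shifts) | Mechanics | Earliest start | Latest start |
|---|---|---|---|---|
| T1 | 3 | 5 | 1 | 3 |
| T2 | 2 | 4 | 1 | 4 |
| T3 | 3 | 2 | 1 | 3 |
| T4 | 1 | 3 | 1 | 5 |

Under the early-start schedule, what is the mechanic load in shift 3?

7

At early start, shift 3 has: T1, T3.
Demand: 5 + 2 = 7.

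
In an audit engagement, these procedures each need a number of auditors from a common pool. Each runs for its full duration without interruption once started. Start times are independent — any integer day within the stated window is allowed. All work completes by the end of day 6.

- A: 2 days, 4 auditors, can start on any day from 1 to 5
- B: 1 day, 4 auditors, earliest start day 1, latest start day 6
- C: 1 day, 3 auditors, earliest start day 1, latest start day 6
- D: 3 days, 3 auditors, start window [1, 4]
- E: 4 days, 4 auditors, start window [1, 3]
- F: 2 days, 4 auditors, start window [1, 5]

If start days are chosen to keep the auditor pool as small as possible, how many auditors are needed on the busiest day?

Early-start (A@1, B@1, C@1, D@1, E@1, F@1) gives peak 22: d1:22  d2:15  d3:7  d4:4  d5:0  d6:0.
Shift C→2, D→2, E→3, F→5.
Schedule A@1, B@1, C@2, D@2, E@3, F@5: d1:8  d2:10  d3:7  d4:7  d5:8  d6:8 — peak 10.

10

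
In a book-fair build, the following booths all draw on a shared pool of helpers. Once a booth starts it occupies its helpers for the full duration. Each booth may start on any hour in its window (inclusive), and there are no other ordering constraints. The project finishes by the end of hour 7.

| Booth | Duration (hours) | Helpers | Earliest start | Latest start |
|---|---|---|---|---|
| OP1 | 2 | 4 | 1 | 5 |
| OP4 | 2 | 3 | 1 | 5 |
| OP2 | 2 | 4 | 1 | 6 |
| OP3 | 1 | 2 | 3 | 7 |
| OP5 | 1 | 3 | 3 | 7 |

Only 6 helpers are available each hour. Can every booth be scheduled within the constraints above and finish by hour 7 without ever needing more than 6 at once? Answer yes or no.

yes

Schedule OP1@1, OP4@3, OP2@5, OP3@3, OP5@7: h1:4  h2:4  h3:5  h4:3  h5:4  h6:4  h7:3 — peak 5 ≤ 6.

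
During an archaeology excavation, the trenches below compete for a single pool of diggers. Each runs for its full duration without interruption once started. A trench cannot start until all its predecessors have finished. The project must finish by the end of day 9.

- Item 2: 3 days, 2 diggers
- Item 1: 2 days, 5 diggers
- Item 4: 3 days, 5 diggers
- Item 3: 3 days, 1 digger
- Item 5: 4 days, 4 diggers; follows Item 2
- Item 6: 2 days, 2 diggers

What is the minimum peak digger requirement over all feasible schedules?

Early-start (Item 2@1, Item 1@1, Item 4@1, Item 3@1, Item 5@4, Item 6@1) gives peak 15: d1:15  d2:15  d3:8  d4:4  d5:4  d6:4  d7:4  d8:0  d9:0.
Shift Item 4→3, Item 3→4, Item 5→6, Item 6→6.
Schedule Item 2@1, Item 1@1, Item 4@3, Item 3@4, Item 5@6, Item 6@6: d1:7  d2:7  d3:7  d4:6  d5:6  d6:7  d7:6  d8:4  d9:4 — peak 7.

7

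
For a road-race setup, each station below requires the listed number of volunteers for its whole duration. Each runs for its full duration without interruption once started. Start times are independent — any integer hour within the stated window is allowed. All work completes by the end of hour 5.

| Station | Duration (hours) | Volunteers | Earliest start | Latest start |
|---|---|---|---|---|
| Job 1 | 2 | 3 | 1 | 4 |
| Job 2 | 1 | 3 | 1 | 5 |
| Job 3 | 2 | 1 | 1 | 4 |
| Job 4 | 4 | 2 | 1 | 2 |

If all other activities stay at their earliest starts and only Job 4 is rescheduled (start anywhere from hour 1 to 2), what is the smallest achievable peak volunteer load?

Job 4@1: h1:9  h2:6  h3:2  h4:2  h5:0 → peak 9
Job 4@2: h1:7  h2:6  h3:2  h4:2  h5:2 → peak 7
Best is Job 4@2, peak 7.

7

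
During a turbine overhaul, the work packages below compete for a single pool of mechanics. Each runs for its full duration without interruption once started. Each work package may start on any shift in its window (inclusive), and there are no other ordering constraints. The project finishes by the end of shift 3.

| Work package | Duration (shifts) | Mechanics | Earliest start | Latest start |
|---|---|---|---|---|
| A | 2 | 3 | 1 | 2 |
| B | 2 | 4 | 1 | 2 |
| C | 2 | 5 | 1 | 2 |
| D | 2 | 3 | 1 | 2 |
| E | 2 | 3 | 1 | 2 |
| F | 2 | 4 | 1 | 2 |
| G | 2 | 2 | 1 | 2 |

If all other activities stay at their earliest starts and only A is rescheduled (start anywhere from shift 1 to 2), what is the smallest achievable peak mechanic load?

24

A@1: s1:24  s2:24  s3:0 → peak 24
A@2: s1:21  s2:24  s3:3 → peak 24
Best is A@1, peak 24.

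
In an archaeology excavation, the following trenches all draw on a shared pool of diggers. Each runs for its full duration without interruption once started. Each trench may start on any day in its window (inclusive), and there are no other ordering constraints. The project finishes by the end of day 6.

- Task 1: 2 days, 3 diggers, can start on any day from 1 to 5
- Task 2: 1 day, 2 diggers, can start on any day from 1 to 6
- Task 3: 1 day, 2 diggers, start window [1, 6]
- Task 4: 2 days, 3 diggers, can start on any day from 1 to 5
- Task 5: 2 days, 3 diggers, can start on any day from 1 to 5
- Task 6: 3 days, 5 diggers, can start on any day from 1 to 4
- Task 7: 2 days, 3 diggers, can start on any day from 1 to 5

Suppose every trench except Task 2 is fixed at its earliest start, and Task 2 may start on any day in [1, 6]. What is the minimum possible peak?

19

Task 2@1: d1:21  d2:17  d3:5  d4:0  d5:0  d6:0 → peak 21
Task 2@2: d1:19  d2:19  d3:5  d4:0  d5:0  d6:0 → peak 19
Task 2@3: d1:19  d2:17  d3:7  d4:0  d5:0  d6:0 → peak 19
Task 2@4: d1:19  d2:17  d3:5  d4:2  d5:0  d6:0 → peak 19
Task 2@5: d1:19  d2:17  d3:5  d4:0  d5:2  d6:0 → peak 19
Task 2@6: d1:19  d2:17  d3:5  d4:0  d5:0  d6:2 → peak 19
Best is Task 2@2, peak 19.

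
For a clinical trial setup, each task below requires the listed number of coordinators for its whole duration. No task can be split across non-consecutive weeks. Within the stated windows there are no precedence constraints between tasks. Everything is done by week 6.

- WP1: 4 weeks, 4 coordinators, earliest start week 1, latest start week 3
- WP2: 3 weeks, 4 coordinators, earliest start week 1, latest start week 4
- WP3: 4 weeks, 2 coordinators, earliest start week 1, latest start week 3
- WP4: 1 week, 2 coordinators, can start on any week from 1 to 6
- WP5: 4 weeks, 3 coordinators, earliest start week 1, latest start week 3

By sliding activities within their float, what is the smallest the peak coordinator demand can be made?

13

Early-start (WP1@1, WP2@1, WP3@1, WP4@1, WP5@1) gives peak 15: w1:15  w2:13  w3:13  w4:9  w5:0  w6:0.
Shift WP5→2.
Schedule WP1@1, WP2@1, WP3@1, WP4@1, WP5@2: w1:12  w2:13  w3:13  w4:9  w5:3  w6:0 — peak 13.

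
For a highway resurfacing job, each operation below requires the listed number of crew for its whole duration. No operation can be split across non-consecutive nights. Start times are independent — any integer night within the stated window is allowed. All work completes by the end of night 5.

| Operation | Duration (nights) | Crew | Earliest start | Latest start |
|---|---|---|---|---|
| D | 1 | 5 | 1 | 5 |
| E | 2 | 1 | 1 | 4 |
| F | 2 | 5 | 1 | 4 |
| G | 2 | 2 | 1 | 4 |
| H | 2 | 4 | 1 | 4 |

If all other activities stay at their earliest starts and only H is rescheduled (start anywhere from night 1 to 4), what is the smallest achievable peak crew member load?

H@1: n1:17  n2:12  n3:0  n4:0  n5:0 → peak 17
H@2: n1:13  n2:12  n3:4  n4:0  n5:0 → peak 13
H@3: n1:13  n2:8  n3:4  n4:4  n5:0 → peak 13
H@4: n1:13  n2:8  n3:0  n4:4  n5:4 → peak 13
Best is H@2, peak 13.

13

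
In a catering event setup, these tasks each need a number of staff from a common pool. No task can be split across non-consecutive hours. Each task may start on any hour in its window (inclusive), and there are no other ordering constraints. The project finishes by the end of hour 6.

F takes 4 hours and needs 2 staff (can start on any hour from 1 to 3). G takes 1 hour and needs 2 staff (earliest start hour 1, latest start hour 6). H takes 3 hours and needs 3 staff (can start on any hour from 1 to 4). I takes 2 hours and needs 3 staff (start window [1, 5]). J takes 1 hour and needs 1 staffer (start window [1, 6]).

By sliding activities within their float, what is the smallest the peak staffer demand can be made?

Early-start (F@1, G@1, H@1, I@1, J@1) gives peak 11: h1:11  h2:8  h3:5  h4:2  h5:0  h6:0.
Shift H→2, I→5.
Schedule F@1, G@1, H@2, I@5, J@1: h1:5  h2:5  h3:5  h4:5  h5:3  h6:3 — peak 5.
Total staffer-hours = 26 over 6 hours ⇒ peak ≥ ⌈26/6⌉ = 5, so 5 is optimal.

5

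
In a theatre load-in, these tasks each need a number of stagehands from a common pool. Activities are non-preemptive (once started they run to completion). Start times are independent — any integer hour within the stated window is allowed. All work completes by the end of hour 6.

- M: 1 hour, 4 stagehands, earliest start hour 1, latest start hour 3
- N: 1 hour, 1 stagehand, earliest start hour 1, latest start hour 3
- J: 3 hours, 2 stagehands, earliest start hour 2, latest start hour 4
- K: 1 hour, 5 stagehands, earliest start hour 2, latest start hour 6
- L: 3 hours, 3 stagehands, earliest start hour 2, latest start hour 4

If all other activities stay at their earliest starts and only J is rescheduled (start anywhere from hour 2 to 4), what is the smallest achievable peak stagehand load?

J@2: h1:5  h2:10  h3:5  h4:5  h5:0  h6:0 → peak 10
J@3: h1:5  h2:8  h3:5  h4:5  h5:2  h6:0 → peak 8
J@4: h1:5  h2:8  h3:3  h4:5  h5:2  h6:2 → peak 8
Best is J@3, peak 8.

8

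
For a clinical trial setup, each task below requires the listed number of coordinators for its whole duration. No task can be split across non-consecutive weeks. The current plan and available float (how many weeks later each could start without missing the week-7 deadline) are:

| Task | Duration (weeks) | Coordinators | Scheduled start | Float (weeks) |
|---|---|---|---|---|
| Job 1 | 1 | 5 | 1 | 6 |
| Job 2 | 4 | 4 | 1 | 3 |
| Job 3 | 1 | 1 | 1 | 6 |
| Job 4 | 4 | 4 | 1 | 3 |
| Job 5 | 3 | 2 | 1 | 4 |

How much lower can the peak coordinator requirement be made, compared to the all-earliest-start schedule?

Early-start peak: w1:16  w2:10  w3:10  w4:8  w5:0  w6:0  w7:0 ⇒ 16.
Leveled (Job 1@1, Job 2@2, Job 3@1, Job 4@4, Job 5@1): w1:8  w2:6  w3:6  w4:8  w5:8  w6:4  w7:4 ⇒ 8.
Reduction 16 − 8 = 8.

8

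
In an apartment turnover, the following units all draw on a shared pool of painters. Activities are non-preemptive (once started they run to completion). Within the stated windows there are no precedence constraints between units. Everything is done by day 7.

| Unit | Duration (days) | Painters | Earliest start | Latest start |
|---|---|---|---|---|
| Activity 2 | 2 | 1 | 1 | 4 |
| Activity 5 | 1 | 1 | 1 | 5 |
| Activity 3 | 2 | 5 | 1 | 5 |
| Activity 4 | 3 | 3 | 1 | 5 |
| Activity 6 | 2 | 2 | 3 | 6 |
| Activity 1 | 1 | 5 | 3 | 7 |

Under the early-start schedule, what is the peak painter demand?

Early-start schedule: Activity 2@1, Activity 5@1, Activity 3@1, Activity 4@1, Activity 6@3, Activity 1@3.
Load per day: day 1: 10, day 2: 9, day 3: 10, day 4: 2, day 5: 0, day 6: 0, day 7: 0.
Peak is 10.

10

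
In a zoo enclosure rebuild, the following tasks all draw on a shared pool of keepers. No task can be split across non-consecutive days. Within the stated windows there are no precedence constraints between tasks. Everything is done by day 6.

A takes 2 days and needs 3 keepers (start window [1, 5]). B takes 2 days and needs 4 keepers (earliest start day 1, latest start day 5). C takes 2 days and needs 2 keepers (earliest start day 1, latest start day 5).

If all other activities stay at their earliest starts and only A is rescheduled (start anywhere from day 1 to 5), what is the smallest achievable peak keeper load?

6

A@1: d1:9  d2:9  d3:0  d4:0  d5:0  d6:0 → peak 9
A@2: d1:6  d2:9  d3:3  d4:0  d5:0  d6:0 → peak 9
A@3: d1:6  d2:6  d3:3  d4:3  d5:0  d6:0 → peak 6
A@4: d1:6  d2:6  d3:0  d4:3  d5:3  d6:0 → peak 6
A@5: d1:6  d2:6  d3:0  d4:0  d5:3  d6:3 → peak 6
Best is A@3, peak 6.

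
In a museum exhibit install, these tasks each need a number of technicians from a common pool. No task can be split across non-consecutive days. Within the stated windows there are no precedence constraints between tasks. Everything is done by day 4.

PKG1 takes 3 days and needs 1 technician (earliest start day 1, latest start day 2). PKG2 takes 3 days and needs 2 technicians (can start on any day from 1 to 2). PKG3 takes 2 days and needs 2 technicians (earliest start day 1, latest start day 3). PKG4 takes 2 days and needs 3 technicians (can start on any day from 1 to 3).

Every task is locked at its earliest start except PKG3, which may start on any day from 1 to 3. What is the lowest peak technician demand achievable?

PKG3@1: d1:8  d2:8  d3:3  d4:0 → peak 8
PKG3@2: d1:6  d2:8  d3:5  d4:0 → peak 8
PKG3@3: d1:6  d2:6  d3:5  d4:2 → peak 6
Best is PKG3@3, peak 6.

6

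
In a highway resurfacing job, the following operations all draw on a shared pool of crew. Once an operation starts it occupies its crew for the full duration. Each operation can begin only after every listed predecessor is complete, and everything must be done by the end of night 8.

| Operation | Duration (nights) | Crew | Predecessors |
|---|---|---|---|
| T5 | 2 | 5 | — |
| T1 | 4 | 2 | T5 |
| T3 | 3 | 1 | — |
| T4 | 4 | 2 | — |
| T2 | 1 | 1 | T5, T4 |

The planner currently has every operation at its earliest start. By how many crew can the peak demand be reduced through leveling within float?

Early-start peak: n1:8  n2:8  n3:5  n4:4  n5:3  n6:2  n7:0  n8:0 ⇒ 8.
Leveled (T5@1, T1@3, T3@3, T4@3, T2@7): n1:5  n2:5  n3:5  n4:5  n5:5  n6:4  n7:1  n8:0 ⇒ 5.
Reduction 8 − 5 = 3.

3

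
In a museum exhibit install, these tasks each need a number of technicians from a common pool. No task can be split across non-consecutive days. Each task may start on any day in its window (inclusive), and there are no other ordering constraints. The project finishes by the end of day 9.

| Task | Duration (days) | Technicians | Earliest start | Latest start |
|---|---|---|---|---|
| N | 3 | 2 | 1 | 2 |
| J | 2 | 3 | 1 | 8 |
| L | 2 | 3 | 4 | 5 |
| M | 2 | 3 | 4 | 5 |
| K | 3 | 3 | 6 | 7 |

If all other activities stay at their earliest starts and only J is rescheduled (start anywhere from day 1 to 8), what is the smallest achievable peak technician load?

6

J@1: d1:5  d2:5  d3:2  d4:6  d5:6  d6:3  d7:3  d8:3  d9:0 → peak 6
J@2: d1:2  d2:5  d3:5  d4:6  d5:6  d6:3  d7:3  d8:3  d9:0 → peak 6
J@3: d1:2  d2:2  d3:5  d4:9  d5:6  d6:3  d7:3  d8:3  d9:0 → peak 9
J@4: d1:2  d2:2  d3:2  d4:9  d5:9  d6:3  d7:3  d8:3  d9:0 → peak 9
J@5: d1:2  d2:2  d3:2  d4:6  d5:9  d6:6  d7:3  d8:3  d9:0 → peak 9
J@6: d1:2  d2:2  d3:2  d4:6  d5:6  d6:6  d7:6  d8:3  d9:0 → peak 6
J@7: d1:2  d2:2  d3:2  d4:6  d5:6  d6:3  d7:6  d8:6  d9:0 → peak 6
J@8: d1:2  d2:2  d3:2  d4:6  d5:6  d6:3  d7:3  d8:6  d9:3 → peak 6
Best is J@1, peak 6.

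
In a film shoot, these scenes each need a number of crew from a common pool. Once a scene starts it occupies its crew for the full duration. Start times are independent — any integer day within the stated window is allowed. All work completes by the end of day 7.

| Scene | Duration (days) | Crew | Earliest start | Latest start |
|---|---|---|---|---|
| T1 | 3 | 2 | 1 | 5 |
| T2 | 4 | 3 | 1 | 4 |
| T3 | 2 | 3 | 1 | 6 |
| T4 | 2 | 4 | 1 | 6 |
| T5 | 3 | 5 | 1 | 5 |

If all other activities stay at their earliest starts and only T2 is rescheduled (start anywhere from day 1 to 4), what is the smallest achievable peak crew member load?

14

T2@1: d1:17  d2:17  d3:10  d4:3  d5:0  d6:0  d7:0 → peak 17
T2@2: d1:14  d2:17  d3:10  d4:3  d5:3  d6:0  d7:0 → peak 17
T2@3: d1:14  d2:14  d3:10  d4:3  d5:3  d6:3  d7:0 → peak 14
T2@4: d1:14  d2:14  d3:7  d4:3  d5:3  d6:3  d7:3 → peak 14
Best is T2@3, peak 14.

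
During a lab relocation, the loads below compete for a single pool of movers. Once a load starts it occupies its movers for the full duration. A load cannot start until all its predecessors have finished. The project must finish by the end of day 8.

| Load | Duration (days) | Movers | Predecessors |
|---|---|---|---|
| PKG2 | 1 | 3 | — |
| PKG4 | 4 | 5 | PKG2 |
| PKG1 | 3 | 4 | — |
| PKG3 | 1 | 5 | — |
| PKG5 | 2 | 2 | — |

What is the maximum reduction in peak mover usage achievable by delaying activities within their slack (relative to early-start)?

7

Early-start peak: d1:14  d2:11  d3:9  d4:5  d5:5  d6:0  d7:0  d8:0 ⇒ 14.
Leveled (PKG2@1, PKG4@4, PKG1@1, PKG3@8, PKG5@2): d1:7  d2:6  d3:6  d4:5  d5:5  d6:5  d7:5  d8:5 ⇒ 7.
Reduction 14 − 7 = 7.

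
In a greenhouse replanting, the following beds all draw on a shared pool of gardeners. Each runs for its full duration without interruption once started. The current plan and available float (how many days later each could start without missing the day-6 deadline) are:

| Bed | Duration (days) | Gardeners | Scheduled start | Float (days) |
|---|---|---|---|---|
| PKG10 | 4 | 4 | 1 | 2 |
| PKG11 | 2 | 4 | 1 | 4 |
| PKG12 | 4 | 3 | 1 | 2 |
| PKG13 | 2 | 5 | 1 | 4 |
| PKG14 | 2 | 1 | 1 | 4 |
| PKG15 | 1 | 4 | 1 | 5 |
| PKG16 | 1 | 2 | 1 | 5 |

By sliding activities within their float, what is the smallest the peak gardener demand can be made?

11

Early-start (PKG10@1, PKG11@1, PKG12@1, PKG13@1, PKG14@1, PKG15@1, PKG16@1) gives peak 23: d1:23  d2:17  d3:7  d4:7  d5:0  d6:0.
Shift PKG13→5, PKG14→3, PKG15→5, PKG16→3.
Schedule PKG10@1, PKG11@1, PKG12@1, PKG13@5, PKG14@3, PKG15@5, PKG16@3: d1:11  d2:11  d3:10  d4:8  d5:9  d6:5 — peak 11.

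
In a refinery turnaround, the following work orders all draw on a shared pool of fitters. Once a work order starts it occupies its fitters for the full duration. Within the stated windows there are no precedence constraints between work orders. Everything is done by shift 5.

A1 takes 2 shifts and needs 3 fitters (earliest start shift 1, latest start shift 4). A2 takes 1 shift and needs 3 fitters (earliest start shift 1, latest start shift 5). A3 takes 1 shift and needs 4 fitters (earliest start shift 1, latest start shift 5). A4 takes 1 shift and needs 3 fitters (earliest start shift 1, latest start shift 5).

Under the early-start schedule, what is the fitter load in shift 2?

3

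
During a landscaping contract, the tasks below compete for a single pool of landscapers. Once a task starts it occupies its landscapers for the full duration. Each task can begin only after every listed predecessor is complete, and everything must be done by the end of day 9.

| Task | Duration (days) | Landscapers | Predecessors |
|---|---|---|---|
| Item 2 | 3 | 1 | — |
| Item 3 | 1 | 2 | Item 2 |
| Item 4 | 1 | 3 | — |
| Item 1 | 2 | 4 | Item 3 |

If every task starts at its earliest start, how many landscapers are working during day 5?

4

At early start, day 5 has: Item 1.
Demand: 4 = 4.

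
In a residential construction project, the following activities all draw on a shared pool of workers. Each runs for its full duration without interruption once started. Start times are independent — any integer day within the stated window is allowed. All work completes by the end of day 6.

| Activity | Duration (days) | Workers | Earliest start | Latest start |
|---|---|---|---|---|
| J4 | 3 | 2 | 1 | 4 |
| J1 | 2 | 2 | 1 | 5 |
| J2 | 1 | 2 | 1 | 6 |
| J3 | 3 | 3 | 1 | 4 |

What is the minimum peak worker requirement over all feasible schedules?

4

Early-start (J4@1, J1@1, J2@1, J3@1) gives peak 9: d1:9  d2:7  d3:5  d4:0  d5:0  d6:0.
Shift J2→3, J3→4.
Schedule J4@1, J1@1, J2@3, J3@4: d1:4  d2:4  d3:4  d4:3  d5:3  d6:3 — peak 4.
Total worker-days = 21 over 6 days ⇒ peak ≥ ⌈21/6⌉ = 4, so 4 is optimal.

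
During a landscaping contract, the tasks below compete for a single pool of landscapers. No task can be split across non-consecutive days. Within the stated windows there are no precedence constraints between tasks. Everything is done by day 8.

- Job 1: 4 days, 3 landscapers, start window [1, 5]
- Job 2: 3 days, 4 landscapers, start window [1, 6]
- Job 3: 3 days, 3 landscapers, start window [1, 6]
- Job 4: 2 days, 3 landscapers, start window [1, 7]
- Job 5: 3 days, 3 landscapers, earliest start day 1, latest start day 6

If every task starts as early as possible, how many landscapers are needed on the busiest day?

Early-start schedule: Job 1@1, Job 2@1, Job 3@1, Job 4@1, Job 5@1.
Load per day: day 1: 16, day 2: 16, day 3: 13, day 4: 3, day 5: 0, day 6: 0, day 7: 0, day 8: 0.
Peak is 16.

16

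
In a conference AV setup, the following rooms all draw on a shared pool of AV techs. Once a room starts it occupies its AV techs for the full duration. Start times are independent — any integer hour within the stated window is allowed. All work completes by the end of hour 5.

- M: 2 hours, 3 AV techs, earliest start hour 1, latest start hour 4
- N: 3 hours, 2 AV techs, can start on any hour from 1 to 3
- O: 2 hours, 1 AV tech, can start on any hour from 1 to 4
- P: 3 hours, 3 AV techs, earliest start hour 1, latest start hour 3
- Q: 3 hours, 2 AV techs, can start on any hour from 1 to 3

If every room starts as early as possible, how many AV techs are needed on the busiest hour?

11

Early-start schedule: M@1, N@1, O@1, P@1, Q@1.
Load per hour: hour 1: 11, hour 2: 11, hour 3: 7, hour 4: 0, hour 5: 0.
Peak is 11.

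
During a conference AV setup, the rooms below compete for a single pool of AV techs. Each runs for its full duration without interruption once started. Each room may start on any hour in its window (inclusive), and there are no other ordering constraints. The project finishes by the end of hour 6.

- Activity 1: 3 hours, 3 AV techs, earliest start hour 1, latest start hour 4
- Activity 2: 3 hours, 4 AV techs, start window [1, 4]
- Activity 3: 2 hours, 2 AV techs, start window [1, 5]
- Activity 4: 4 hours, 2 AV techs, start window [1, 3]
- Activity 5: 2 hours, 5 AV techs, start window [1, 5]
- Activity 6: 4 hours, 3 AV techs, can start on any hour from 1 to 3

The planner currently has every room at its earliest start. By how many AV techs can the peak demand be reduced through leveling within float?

Early-start peak: h1:19  h2:19  h3:12  h4:5  h5:0  h6:0 ⇒ 19.
Leveled (Activity 1@1, Activity 2@4, Activity 3@1, Activity 4@1, Activity 5@5, Activity 6@1): h1:10  h2:10  h3:8  h4:9  h5:9  h6:9 ⇒ 10.
Reduction 19 − 10 = 9.

9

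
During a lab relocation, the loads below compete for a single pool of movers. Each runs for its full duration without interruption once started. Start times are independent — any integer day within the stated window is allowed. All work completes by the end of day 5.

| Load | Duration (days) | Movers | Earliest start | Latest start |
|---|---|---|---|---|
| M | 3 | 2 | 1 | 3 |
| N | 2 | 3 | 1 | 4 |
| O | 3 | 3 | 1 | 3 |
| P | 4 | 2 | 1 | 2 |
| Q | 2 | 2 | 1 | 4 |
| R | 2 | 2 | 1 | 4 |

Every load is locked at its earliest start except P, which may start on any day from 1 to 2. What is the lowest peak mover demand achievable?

P@1: d1:14  d2:14  d3:7  d4:2  d5:0 → peak 14
P@2: d1:12  d2:14  d3:7  d4:2  d5:2 → peak 14
Best is P@1, peak 14.

14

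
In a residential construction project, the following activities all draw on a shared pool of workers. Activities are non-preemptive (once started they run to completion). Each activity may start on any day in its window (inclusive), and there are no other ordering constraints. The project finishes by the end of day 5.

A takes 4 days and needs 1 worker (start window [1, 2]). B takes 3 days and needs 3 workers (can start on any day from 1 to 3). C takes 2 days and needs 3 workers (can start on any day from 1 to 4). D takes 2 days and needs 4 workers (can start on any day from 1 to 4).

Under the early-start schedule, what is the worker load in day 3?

4

At early start, day 3 has: A, B.
Demand: 1 + 3 = 4.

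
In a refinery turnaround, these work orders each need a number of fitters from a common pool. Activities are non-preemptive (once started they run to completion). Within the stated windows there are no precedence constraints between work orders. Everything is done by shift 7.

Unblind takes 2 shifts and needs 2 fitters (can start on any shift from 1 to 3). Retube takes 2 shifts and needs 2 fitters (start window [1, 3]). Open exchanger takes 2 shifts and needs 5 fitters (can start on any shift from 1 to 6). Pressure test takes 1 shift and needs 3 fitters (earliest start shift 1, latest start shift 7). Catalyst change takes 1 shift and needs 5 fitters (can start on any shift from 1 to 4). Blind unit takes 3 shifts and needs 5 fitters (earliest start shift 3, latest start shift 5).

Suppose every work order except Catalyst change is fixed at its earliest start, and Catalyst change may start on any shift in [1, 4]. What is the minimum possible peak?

Catalyst change@1: s1:17  s2:9  s3:5  s4:5  s5:5  s6:0  s7:0 → peak 17
Catalyst change@2: s1:12  s2:14  s3:5  s4:5  s5:5  s6:0  s7:0 → peak 14
Catalyst change@3: s1:12  s2:9  s3:10  s4:5  s5:5  s6:0  s7:0 → peak 12
Catalyst change@4: s1:12  s2:9  s3:5  s4:10  s5:5  s6:0  s7:0 → peak 12
Best is Catalyst change@3, peak 12.

12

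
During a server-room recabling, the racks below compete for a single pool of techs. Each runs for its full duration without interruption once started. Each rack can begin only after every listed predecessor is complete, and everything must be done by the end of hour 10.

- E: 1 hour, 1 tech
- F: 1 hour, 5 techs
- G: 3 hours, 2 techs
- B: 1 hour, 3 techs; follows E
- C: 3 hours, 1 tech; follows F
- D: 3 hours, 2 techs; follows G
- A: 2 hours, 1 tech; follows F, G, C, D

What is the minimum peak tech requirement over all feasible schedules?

5

Early-start (E@1, F@1, G@1, B@2, C@2, D@4, A@7) gives peak 8: h1:8  h2:6  h3:3  h4:3  h5:2  h6:2  h7:1  h8:1  h9:0  h10:0.
Shift F→2, G→3, B→3, C→4, D→6, A→9.
Schedule E@1, F@2, G@3, B@3, C@4, D@6, A@9: h1:1  h2:5  h3:5  h4:3  h5:3  h6:3  h7:2  h8:2  h9:1  h10:1 — peak 5.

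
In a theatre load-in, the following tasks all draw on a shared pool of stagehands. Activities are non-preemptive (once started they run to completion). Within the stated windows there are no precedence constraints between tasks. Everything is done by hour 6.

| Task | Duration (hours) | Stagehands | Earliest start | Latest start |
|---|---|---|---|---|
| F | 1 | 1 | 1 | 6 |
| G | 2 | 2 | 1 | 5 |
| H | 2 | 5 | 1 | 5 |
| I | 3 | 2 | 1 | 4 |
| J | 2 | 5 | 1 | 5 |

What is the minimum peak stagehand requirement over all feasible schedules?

Early-start (F@1, G@1, H@1, I@1, J@1) gives peak 15: h1:15  h2:14  h3:2  h4:0  h5:0  h6:0.
Shift H→2, I→3, J→4.
Schedule F@1, G@1, H@2, I@3, J@4: h1:3  h2:7  h3:7  h4:7  h5:7  h6:0 — peak 7.

7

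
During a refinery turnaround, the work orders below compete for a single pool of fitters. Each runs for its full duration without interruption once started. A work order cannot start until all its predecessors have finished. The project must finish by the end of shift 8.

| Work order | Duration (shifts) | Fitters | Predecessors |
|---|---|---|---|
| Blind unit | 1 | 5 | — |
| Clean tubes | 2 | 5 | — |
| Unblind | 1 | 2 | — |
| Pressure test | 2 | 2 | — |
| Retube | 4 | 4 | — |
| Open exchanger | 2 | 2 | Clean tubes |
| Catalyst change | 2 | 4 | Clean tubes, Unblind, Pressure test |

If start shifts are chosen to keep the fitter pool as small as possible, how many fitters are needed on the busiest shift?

8

Early-start (Blind unit@1, Clean tubes@1, Unblind@1, Pressure test@1, Retube@1, Open exchanger@3, Catalyst change@3) gives peak 18: s1:18  s2:11  s3:10  s4:10  s5:0  s6:0  s7:0  s8:0.
Shift Clean tubes→2, Pressure test→2, Retube→4, Open exchanger→4, Catalyst change→6.
Schedule Blind unit@1, Clean tubes@2, Unblind@1, Pressure test@2, Retube@4, Open exchanger@4, Catalyst change@6: s1:7  s2:7  s3:7  s4:6  s5:6  s6:8  s7:8  s8:0 — peak 8.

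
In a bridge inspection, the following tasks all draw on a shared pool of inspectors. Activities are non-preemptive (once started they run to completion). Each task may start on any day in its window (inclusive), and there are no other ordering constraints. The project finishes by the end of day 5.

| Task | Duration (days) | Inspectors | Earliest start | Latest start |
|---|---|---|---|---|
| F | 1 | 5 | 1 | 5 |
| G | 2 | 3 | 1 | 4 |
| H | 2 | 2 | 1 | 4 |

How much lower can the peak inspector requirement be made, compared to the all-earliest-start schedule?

Early-start peak: d1:10  d2:5  d3:0  d4:0  d5:0 ⇒ 10.
Leveled (F@1, G@2, H@2): d1:5  d2:5  d3:5  d4:0  d5:0 ⇒ 5.
Reduction 10 − 5 = 5.

5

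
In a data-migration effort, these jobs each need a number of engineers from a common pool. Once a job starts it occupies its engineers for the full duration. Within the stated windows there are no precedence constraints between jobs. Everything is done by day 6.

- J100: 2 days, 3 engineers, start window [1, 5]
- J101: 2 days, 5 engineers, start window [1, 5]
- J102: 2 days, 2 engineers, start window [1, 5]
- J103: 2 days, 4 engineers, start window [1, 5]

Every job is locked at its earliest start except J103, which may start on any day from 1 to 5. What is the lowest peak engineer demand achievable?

10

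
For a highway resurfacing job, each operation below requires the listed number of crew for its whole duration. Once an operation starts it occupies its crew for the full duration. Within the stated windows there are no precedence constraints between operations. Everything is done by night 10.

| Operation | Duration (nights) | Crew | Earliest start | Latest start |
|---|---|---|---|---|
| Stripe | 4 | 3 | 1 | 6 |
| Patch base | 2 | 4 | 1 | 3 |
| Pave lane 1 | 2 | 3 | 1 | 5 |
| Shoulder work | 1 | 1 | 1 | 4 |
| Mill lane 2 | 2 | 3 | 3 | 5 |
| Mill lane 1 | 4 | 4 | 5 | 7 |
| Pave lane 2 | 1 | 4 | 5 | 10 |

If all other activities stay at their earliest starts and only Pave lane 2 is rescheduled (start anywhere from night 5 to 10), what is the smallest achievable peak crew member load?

Pave lane 2@5: n1:11  n2:10  n3:6  n4:6  n5:8  n6:4  n7:4  n8:4  n9:0  n10:0 → peak 11
Pave lane 2@6: n1:11  n2:10  n3:6  n4:6  n5:4  n6:8  n7:4  n8:4  n9:0  n10:0 → peak 11
Pave lane 2@7: n1:11  n2:10  n3:6  n4:6  n5:4  n6:4  n7:8  n8:4  n9:0  n10:0 → peak 11
Pave lane 2@8: n1:11  n2:10  n3:6  n4:6  n5:4  n6:4  n7:4  n8:8  n9:0  n10:0 → peak 11
Pave lane 2@9: n1:11  n2:10  n3:6  n4:6  n5:4  n6:4  n7:4  n8:4  n9:4  n10:0 → peak 11
Pave lane 2@10: n1:11  n2:10  n3:6  n4:6  n5:4  n6:4  n7:4  n8:4  n9:0  n10:4 → peak 11
Best is Pave lane 2@5, peak 11.

11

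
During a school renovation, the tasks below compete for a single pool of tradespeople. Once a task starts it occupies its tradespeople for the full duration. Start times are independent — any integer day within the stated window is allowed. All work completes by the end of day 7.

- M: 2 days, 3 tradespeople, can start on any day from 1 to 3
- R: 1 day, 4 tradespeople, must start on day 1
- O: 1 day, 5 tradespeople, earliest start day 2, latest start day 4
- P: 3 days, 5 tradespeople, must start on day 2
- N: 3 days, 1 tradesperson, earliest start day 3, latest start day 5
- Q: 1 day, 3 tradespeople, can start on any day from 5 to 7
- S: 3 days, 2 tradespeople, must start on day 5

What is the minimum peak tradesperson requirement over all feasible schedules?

Early-start (M@1, R@1, O@2, P@2, N@3, Q@5, S@5) gives peak 13: d1:7  d2:13  d3:6  d4:6  d5:6  d6:2  d7:2.
Shift O→3, N→4.
Schedule M@1, R@1, O@3, P@2, N@4, Q@5, S@5: d1:7  d2:8  d3:10  d4:6  d5:6  d6:3  d7:2 — peak 10.

10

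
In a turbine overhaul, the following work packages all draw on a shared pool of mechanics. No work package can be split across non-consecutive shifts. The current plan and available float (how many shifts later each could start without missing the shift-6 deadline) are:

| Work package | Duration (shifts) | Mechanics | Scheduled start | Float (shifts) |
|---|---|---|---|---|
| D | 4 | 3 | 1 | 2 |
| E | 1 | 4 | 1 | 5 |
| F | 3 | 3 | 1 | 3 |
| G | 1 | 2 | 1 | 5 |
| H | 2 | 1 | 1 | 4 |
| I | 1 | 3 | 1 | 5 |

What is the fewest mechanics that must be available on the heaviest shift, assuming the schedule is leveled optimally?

6

Early-start (D@1, E@1, F@1, G@1, H@1, I@1) gives peak 16: s1:16  s2:7  s3:6  s4:3  s5:0  s6:0.
Shift E→5, G→4, H→4, I→6.
Schedule D@1, E@5, F@1, G@4, H@4, I@6: s1:6  s2:6  s3:6  s4:6  s5:5  s6:3 — peak 6.
Total mechanic-shifts = 32 over 6 shifts ⇒ peak ≥ ⌈32/6⌉ = 6, so 6 is optimal.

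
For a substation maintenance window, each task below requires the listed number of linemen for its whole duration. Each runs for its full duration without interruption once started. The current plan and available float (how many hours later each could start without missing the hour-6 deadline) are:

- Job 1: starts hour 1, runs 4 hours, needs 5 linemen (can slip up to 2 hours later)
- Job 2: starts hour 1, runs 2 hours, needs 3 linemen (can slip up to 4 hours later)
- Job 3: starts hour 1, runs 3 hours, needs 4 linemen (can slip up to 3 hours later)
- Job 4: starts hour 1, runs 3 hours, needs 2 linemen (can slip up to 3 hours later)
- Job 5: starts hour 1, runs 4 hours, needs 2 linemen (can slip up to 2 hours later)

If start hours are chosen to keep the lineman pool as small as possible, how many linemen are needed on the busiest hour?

11

Early-start (Job 1@1, Job 2@1, Job 3@1, Job 4@1, Job 5@1) gives peak 16: h1:16  h2:16  h3:13  h4:7  h5:0  h6:0.
Shift Job 3→4, Job 5→3.
Schedule Job 1@1, Job 2@1, Job 3@4, Job 4@1, Job 5@3: h1:10  h2:10  h3:9  h4:11  h5:6  h6:6 — peak 11.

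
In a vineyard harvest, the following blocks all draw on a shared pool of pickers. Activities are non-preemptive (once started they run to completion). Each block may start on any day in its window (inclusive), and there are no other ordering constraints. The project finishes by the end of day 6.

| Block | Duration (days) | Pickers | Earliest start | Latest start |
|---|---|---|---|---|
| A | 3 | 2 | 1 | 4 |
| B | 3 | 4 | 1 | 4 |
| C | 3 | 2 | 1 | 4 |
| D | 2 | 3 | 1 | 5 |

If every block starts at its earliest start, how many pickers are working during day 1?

11

At early start, day 1 has: A, B, C, D.
Demand: 2 + 4 + 2 + 3 = 11.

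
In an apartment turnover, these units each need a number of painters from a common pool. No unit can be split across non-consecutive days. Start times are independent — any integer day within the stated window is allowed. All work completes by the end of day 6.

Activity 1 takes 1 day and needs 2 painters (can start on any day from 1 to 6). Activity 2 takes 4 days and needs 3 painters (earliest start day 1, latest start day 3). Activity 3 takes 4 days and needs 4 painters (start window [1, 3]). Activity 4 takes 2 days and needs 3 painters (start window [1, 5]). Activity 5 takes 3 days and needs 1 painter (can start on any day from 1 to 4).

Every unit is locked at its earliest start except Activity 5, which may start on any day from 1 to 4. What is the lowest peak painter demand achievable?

Activity 5@1: d1:13  d2:11  d3:8  d4:7  d5:0  d6:0 → peak 13
Activity 5@2: d1:12  d2:11  d3:8  d4:8  d5:0  d6:0 → peak 12
Activity 5@3: d1:12  d2:10  d3:8  d4:8  d5:1  d6:0 → peak 12
Activity 5@4: d1:12  d2:10  d3:7  d4:8  d5:1  d6:1 → peak 12
Best is Activity 5@2, peak 12.

12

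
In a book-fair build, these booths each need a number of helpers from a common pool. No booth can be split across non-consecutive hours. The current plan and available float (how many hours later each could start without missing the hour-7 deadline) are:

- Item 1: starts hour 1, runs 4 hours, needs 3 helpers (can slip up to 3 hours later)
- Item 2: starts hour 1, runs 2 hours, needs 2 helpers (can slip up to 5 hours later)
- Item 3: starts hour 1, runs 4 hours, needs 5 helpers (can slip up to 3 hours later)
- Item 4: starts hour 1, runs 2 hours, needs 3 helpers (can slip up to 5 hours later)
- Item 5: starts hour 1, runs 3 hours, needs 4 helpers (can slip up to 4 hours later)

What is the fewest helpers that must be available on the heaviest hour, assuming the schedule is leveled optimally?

9

Early-start (Item 1@1, Item 2@1, Item 3@1, Item 4@1, Item 5@1) gives peak 17: h1:17  h2:17  h3:12  h4:8  h5:0  h6:0  h7:0.
Shift Item 3→3, Item 5→5.
Schedule Item 1@1, Item 2@1, Item 3@3, Item 4@1, Item 5@5: h1:8  h2:8  h3:8  h4:8  h5:9  h6:9  h7:4 — peak 9.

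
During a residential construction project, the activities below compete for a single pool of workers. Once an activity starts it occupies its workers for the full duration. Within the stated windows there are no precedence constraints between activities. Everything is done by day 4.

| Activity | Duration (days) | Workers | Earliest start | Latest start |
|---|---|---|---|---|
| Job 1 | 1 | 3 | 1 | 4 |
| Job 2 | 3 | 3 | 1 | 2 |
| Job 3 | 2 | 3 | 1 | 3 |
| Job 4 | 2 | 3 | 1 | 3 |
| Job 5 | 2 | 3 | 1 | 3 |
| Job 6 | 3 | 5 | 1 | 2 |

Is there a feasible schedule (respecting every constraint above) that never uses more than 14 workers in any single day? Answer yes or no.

Schedule Job 1@1, Job 2@1, Job 3@1, Job 4@1, Job 5@3, Job 6@2: d1:12  d2:14  d3:11  d4:8 — peak 14 ≤ 14.

yes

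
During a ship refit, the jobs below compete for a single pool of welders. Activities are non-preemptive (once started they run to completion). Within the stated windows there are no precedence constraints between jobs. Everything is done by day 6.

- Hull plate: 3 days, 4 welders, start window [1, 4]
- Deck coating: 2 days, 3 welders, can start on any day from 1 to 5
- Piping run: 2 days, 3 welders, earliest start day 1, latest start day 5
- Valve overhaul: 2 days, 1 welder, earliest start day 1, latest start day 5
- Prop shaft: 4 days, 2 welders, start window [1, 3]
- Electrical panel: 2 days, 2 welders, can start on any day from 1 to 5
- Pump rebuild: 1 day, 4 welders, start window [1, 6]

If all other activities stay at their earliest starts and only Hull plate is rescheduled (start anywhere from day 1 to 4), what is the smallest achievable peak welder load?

Hull plate@1: d1:19  d2:15  d3:6  d4:2  d5:0  d6:0 → peak 19
Hull plate@2: d1:15  d2:15  d3:6  d4:6  d5:0  d6:0 → peak 15
Hull plate@3: d1:15  d2:11  d3:6  d4:6  d5:4  d6:0 → peak 15
Hull plate@4: d1:15  d2:11  d3:2  d4:6  d5:4  d6:4 → peak 15
Best is Hull plate@2, peak 15.

15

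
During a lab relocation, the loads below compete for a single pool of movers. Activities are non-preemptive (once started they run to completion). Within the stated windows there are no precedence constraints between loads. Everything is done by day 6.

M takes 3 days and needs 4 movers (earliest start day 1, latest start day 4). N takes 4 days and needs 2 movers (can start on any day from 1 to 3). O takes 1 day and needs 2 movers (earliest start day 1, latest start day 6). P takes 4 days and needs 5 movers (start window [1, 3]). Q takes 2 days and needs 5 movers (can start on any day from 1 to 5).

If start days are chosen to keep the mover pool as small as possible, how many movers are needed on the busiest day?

11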